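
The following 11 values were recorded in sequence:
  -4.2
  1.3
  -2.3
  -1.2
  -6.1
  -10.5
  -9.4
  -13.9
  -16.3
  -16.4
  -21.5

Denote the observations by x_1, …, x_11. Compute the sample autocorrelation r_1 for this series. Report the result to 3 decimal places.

Mean x̄ = (-4.2 + 1.3 − 2.3 − 1.2 − 6.1 − 10.5 − 9.4 − 13.9 − 16.3 − 16.4 − 21.5)/11 = -9.1364
Numerator Σ_{t=1}^{10}(x_t−x̄)(x_{t+1}−x̄) = 374.6569
Denominator Σ(x_t−x̄)² = 533.7855
r_1 = 374.6569 / 533.7855 = 0.702

0.702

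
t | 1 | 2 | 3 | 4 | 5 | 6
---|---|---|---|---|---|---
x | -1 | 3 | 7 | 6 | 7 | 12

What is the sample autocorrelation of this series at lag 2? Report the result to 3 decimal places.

-0.062

Mean x̄ = (-1 + 3 + 7 + 6 + 7 + 12)/6 = 5.6667
Σ(x_t−x̄)(x_{t+2}−x̄) = (-8.8889) + (-0.8889) + (1.7778) + (2.1111) = -5.8889
Denominator Σ(x_t−x̄)² = 95.3333
r_2 = -5.8889 / 95.3333 = -0.062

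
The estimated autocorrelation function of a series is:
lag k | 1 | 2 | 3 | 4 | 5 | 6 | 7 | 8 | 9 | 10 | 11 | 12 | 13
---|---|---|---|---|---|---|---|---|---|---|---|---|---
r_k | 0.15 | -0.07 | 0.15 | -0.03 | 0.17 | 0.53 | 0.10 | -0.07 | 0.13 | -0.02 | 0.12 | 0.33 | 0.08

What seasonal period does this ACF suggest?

The largest autocorrelation is r_6 = 0.53, with a weaker echo at lag 12 (0.33); the remaining lags stay at or below 0.17.
The dominant spike at lag 6 indicates a seasonal period of 6.

6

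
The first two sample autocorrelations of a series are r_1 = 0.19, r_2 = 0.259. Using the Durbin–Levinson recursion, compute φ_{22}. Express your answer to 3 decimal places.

φ_{22} = (r_2 − r_1²) / (1 − r_1²)
r_1² = (0.19)² = 0.0361
Numerator = 0.259 − 0.0361 = 0.2229; denominator = 1 − 0.0361 = 0.9639
φ_{22} = 0.2229 / 0.9639 = 0.231

0.231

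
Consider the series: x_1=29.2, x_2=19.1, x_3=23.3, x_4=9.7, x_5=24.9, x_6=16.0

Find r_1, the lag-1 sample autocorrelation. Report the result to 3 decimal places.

-0.473

Mean x̄ = (29.2 + 19.1 + 23.3 + 9.7 + 24.9 + 16.0)/6 = 20.3667
Deviations from mean: 8.8333, -1.2667, 2.9333, -10.6667, 4.5333, -4.3667
Numerator Σ_{t=1}^{5}(x_t−x̄)(x_{t+1}−x̄) = -114.3444
Denominator Σ(x_t−x̄)² = 241.6333
r_1 = -114.3444 / 241.6333 = -0.473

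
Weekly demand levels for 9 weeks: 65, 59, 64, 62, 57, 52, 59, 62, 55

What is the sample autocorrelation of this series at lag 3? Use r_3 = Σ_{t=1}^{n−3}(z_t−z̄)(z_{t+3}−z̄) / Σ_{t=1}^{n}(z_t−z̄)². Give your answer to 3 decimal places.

0.048

Mean z̄ = (65 + 59 + 64 + 62 + 57 + 52 + 59 + 62 + 55)/9 = 59.4444
Σ(z_t−z̄)(z_{t+3}−z̄) = (14.1975) + (1.0864) + (-33.9136) + (-1.1358) + (-6.2469) + (33.0864) = 7.0741
Denominator Σ(z_t−z̄)² = 146.2222
r_3 = 7.0741 / 146.2222 = 0.048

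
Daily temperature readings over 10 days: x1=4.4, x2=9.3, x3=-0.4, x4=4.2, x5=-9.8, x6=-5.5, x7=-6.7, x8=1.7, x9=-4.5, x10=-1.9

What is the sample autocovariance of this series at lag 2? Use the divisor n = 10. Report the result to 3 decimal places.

8.448

Mean x̄ = (4.4 + 9.3 − 0.4 + 4.2 − 9.8 − 5.5 − 6.7 + 1.7 − 4.5 − 1.9)/10 = -0.9200
Σ_{t=1}^{8}(x_t−x̄)(x_{t+2}−x̄) = 84.4772
γ_2 = 84.4772 / 10 = 8.448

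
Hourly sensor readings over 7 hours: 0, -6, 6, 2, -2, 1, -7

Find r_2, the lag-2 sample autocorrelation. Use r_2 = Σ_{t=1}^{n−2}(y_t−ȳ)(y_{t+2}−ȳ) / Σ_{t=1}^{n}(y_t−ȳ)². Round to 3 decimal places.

Mean ȳ = (0 − 6 + 6 + 2 − 2 + 1 − 7)/7 = -0.8571
Deviations from mean: 0.8571, -5.1429, 6.8571, 2.8571, -1.1429, 1.8571, -6.1429
Σ(y_t−ȳ)(y_{t+2}−ȳ) = (5.8776) + (-14.6939) + (-7.8367) + (5.3061) + (7.0204) = -4.3265
Denominator Σ(y_t−ȳ)² = 124.8571
r_2 = -4.3265 / 124.8571 = -0.035

-0.035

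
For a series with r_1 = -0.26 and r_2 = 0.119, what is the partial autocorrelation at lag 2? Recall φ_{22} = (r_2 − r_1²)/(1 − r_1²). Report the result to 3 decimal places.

0.055

φ_{22} = (r_2 − r_1²) / (1 − r_1²)
r_1² = (-0.26)² = 0.0676
Numerator = 0.119 − 0.0676 = 0.0514; denominator = 1 − 0.0676 = 0.9324
φ_{22} = 0.0514 / 0.9324 = 0.055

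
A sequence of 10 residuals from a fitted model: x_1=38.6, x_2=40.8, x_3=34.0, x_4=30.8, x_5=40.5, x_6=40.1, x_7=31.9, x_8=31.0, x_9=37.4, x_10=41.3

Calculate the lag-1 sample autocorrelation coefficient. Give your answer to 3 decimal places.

Mean x̄ = (38.6 + 40.8 + 34.0 + 30.8 + 40.5 + 40.1 + 31.9 + 31.0 + 37.4 + 41.3)/10 = 36.6400
Numerator Σ_{t=1}^{9}(x_t−x̄)(x_{t+1}−x̄) = 12.9904
Denominator Σ(x_t−x̄)² = 165.6640
r_1 = 12.9904 / 165.6640 = 0.078

0.078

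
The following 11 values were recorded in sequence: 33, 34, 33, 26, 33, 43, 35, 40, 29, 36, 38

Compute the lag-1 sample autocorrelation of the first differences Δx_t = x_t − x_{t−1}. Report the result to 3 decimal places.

First differences Δx: 1, -1, -7, 7, 10, -8, 5, -11, 7, 2
Mean of differences = 0.5000
Numerator Σ(Δx_t−Δx̄)(Δx_{t+1}−Δx̄) = -212.2500
Denominator Σ(Δx_t−Δx̄)² = 460.5000
r_1(Δx) = -212.2500 / 460.5000 = -0.461

-0.461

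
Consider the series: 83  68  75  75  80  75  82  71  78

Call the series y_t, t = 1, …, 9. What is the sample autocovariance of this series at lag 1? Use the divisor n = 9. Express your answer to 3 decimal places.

Mean ȳ = (83 + 68 + 75 + 75 + 80 + 75 + 82 + 71 + 78)/9 = 76.3333
Σ_{t=1}^{8}(y_t−ȳ)(y_{t+1}−ȳ) = -99.1111
γ_1 = -99.1111 / 9 = -11.012

-11.012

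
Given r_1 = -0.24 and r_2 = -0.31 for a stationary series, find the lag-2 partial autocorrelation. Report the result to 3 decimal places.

φ_{22} = (r_2 − r_1²) / (1 − r_1²)
r_1² = (-0.24)² = 0.0576
Numerator = -0.31 − 0.0576 = -0.3676; denominator = 1 − 0.0576 = 0.9424
φ_{22} = -0.3676 / 0.9424 = -0.390

-0.390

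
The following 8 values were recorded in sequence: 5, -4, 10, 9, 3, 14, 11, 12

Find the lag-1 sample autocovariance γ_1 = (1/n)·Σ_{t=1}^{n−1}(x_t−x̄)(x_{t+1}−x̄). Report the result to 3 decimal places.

Mean x̄ = (5 − 4 + 10 + 9 + 3 + 14 + 11 + 12)/8 = 7.5000
Σ_{t=1}^{7}(x_t−x̄)(x_{t+1}−x̄) = 6.2500
γ_1 = 6.2500 / 8 = 0.781

0.781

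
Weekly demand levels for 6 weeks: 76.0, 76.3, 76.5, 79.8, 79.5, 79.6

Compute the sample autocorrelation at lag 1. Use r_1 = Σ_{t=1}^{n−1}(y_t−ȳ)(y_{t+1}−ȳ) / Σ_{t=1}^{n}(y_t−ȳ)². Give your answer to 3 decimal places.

0.486

Mean ȳ = (76.0 + 76.3 + 76.5 + 79.8 + 79.5 + 79.6)/6 = 77.9500
Deviations from mean: -1.9500, -1.6500, -1.4500, 1.8500, 1.5500, 1.6500
Σ(y_t−ȳ)(y_{t+1}−ȳ) = (3.2175) + (2.3925) + (-2.6825) + (2.8675) + (2.5575) = 8.3525
Denominator Σ(y_t−ȳ)² = 17.1750
r_1 = 8.3525 / 17.1750 = 0.486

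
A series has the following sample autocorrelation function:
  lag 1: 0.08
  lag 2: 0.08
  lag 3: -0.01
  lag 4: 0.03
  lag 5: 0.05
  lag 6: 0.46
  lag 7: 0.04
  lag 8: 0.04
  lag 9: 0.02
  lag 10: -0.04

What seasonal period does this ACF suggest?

6

The largest autocorrelation is r_6 = 0.46; the remaining lags stay at or below 0.08.
The dominant spike at lag 6 indicates a seasonal period of 6.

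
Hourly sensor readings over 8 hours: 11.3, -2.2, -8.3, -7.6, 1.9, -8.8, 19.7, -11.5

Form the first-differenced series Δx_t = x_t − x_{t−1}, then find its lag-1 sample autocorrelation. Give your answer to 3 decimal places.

First differences Δx: -13.5, -6.1, 0.7, 9.5, -10.7, 28.5, -31.2
Mean of differences = -3.2571
Numerator Σ(Δx_t−Δx̄)(Δx_{t+1}−Δx̄) = -1150.3476
Denominator Σ(Δx_t−Δx̄)² = 2136.1171
r_1(Δx) = -1150.3476 / 2136.1171 = -0.539

-0.539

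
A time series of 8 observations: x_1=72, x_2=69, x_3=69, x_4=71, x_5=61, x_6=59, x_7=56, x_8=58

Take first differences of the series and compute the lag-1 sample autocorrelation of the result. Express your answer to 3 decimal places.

First differences Δx: -3, 0, 2, -10, -2, -3, 2
Mean of differences = -2.0000
Numerator Σ(Δx_t−Δx̄)(Δx_{t+1}−Δx̄) = -30.0000
Denominator Σ(Δx_t−Δx̄)² = 102.0000
r_1(Δx) = -30.0000 / 102.0000 = -0.294

-0.294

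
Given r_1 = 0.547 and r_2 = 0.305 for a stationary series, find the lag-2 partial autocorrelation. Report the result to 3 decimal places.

0.008

φ_{22} = (r_2 − r_1²) / (1 − r_1²)
r_1² = (0.547)² = 0.299209
Numerator = 0.305 − 0.2992 = 0.0058; denominator = 1 − 0.2992 = 0.7008
φ_{22} = 0.0058 / 0.7008 = 0.008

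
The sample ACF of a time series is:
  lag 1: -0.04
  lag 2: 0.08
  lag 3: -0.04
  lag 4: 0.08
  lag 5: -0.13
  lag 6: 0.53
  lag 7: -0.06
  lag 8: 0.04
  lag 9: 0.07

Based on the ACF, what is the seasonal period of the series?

6

The largest autocorrelation is r_6 = 0.53; the remaining lags stay at or below 0.08.
The dominant spike at lag 6 indicates a seasonal period of 6.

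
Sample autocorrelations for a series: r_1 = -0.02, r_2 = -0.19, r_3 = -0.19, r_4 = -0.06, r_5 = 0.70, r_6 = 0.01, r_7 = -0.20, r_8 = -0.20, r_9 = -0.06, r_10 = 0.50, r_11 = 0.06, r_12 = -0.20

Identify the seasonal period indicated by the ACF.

The largest autocorrelation is r_5 = 0.70, with a weaker echo at lag 10 (0.50); the remaining lags stay at or below 0.06.
The dominant spike at lag 5 indicates a seasonal period of 5.

5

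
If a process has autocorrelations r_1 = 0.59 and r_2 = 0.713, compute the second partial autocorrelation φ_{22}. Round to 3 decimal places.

0.560

φ_{22} = (r_2 − r_1²) / (1 − r_1²)
r_1² = (0.59)² = 0.3481
Numerator = 0.713 − 0.3481 = 0.3649; denominator = 1 − 0.3481 = 0.6519
φ_{22} = 0.3649 / 0.6519 = 0.560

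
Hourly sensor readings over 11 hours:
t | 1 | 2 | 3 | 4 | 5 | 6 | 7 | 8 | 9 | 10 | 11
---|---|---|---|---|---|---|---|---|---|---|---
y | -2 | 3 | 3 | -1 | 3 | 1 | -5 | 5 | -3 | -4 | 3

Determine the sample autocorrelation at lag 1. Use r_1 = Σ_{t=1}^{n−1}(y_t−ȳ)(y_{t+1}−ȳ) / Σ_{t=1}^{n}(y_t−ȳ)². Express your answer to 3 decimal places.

Mean ȳ = (-2 + 3 + 3 − 1 + 3 + 1 − 5 + 5 − 3 − 4 + 3)/11 = 0.2727
Numerator Σ_{t=1}^{10}(y_t−ȳ)(y_{t+1}−ȳ) = -45.6198
Denominator Σ(y_t−ȳ)² = 116.1818
r_1 = -45.6198 / 116.1818 = -0.393

-0.393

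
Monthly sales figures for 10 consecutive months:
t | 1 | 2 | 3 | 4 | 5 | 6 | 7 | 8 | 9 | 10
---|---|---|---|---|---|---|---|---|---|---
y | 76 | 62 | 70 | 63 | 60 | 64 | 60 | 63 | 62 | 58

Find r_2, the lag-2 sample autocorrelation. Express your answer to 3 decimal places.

0.307

Mean ȳ = (76 + 62 + 70 + 63 + 60 + 64 + 60 + 63 + 62 + 58)/10 = 63.8000
Numerator Σ_{t=1}^{8}(y_t−ȳ)(y_{t+2}−ȳ) = 79.1200
Denominator Σ(y_t−ȳ)² = 257.6000
r_2 = 79.1200 / 257.6000 = 0.307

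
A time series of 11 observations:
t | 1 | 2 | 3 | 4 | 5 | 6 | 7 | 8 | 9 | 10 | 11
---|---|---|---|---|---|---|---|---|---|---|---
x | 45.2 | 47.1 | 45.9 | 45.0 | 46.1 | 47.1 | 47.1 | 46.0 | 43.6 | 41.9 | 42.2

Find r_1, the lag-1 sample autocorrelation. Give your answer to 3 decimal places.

0.617

Mean x̄ = (45.2 + 47.1 + 45.9 + 45.0 + 46.1 + 47.1 + 47.1 + 46.0 + 43.6 + 41.9 + 42.2)/11 = 45.2000
Numerator Σ_{t=1}^{10}(x_t−x̄)(x_{t+1}−x̄) = 21.7500
Denominator Σ(x_t−x̄)² = 35.2600
r_1 = 21.7500 / 35.2600 = 0.617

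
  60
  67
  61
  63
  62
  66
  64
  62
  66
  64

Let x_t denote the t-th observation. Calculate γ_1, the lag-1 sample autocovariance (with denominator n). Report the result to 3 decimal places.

-2.475

Mean x̄ = (60 + 67 + 61 + 63 + 62 + 66 + 64 + 62 + 66 + 64)/10 = 63.5000
Σ_{t=1}^{9}(x_t−x̄)(x_{t+1}−x̄) = -24.7500
γ_1 = -24.7500 / 10 = -2.475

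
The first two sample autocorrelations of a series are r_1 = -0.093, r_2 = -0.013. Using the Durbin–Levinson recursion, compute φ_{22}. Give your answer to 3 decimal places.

φ_{22} = (r_2 − r_1²) / (1 − r_1²)
r_1² = (-0.093)² = 0.008649
Numerator = -0.013 − 0.0086 = -0.0216; denominator = 1 − 0.0086 = 0.9914
φ_{22} = -0.0216 / 0.9914 = -0.022

-0.022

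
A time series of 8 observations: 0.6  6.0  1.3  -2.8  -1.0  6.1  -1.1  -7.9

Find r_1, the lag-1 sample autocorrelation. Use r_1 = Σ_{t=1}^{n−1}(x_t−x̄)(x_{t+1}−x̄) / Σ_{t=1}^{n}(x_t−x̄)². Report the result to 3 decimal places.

Mean x̄ = (0.6 + 6.0 + 1.3 − 2.8 − 1.0 + 6.1 − 1.1 − 7.9)/8 = 0.1500
Deviations from mean: 0.4500, 5.8500, 1.1500, -2.9500, -1.1500, 5.9500, -1.2500, -8.0500
Σ(x_t−x̄)(x_{t+1}−x̄) = (2.6325) + (6.7275) + (-3.3925) + (3.3925) + (-6.8425) + (-7.4375) + (10.0625) = 5.1425
Denominator Σ(x_t−x̄)² = 147.5400
r_1 = 5.1425 / 147.5400 = 0.035

0.035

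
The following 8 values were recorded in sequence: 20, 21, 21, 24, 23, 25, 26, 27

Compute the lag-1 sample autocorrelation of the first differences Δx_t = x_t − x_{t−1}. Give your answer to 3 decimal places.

First differences Δx: 1, 0, 3, -1, 2, 1, 1
Mean of differences = 1.0000
Numerator Σ(Δx_t−Δx̄)(Δx_{t+1}−Δx̄) = -8.0000
Denominator Σ(Δx_t−Δx̄)² = 10.0000
r_1(Δx) = -8.0000 / 10.0000 = -0.800

-0.800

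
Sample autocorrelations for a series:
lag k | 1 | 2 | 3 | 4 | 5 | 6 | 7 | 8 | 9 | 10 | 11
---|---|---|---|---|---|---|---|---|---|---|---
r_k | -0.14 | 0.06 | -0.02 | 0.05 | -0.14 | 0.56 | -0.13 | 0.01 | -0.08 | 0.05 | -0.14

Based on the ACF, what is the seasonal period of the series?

The largest autocorrelation is r_6 = 0.56; the remaining lags stay at or below 0.06.
The dominant spike at lag 6 indicates a seasonal period of 6.

6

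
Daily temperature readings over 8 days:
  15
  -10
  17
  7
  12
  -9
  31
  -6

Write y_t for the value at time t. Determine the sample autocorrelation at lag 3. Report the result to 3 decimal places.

-0.210

Mean ȳ = (15 − 10 + 17 + 7 + 12 − 9 + 31 − 6)/8 = 7.1250
Deviations from mean: 7.8750, -17.1250, 9.8750, -0.1250, 4.8750, -16.1250, 23.8750, -13.1250
Σ(y_t−ȳ)(y_{t+3}−ȳ) = (-0.9844) + (-83.4844) + (-159.2344) + (-2.9844) + (-63.9844) = -310.6719
Denominator Σ(y_t−ȳ)² = 1478.8750
r_3 = -310.6719 / 1478.8750 = -0.210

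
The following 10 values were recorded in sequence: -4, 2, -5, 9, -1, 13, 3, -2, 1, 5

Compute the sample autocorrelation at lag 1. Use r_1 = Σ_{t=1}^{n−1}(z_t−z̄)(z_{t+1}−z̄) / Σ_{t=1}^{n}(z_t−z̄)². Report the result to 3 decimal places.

Mean z̄ = (-4 + 2 − 5 + 9 − 1 + 13 + 3 − 2 + 1 + 5)/10 = 2.1000
Numerator Σ_{t=1}^{9}(z_t−z̄)(z_{t+1}−z̄) = -95.4100
Denominator Σ(z_t−z̄)² = 290.9000
r_1 = -95.4100 / 290.9000 = -0.328

-0.328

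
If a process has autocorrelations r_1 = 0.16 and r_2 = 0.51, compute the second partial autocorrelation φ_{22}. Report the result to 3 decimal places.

φ_{22} = (r_2 − r_1²) / (1 − r_1²)
r_1² = (0.16)² = 0.0256
Numerator = 0.51 − 0.0256 = 0.4844; denominator = 1 − 0.0256 = 0.9744
φ_{22} = 0.4844 / 0.9744 = 0.497

0.497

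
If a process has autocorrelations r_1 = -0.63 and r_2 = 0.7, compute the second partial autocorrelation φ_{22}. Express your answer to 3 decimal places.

0.503

φ_{22} = (r_2 − r_1²) / (1 − r_1²)
r_1² = (-0.63)² = 0.3969
Numerator = 0.7 − 0.3969 = 0.3031; denominator = 1 − 0.3969 = 0.6031
φ_{22} = 0.3031 / 0.6031 = 0.503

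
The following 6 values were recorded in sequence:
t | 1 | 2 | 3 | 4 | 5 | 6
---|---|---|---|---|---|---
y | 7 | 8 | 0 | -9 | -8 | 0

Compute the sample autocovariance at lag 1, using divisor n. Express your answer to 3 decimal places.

20.815

Mean ȳ = (7 + 8 + 0 − 9 − 8 + 0)/6 = -0.3333
Σ_{t=1}^{5}(y_t−ȳ)(y_{t+1}−ȳ) = 124.8889
γ_1 = 124.8889 / 6 = 20.815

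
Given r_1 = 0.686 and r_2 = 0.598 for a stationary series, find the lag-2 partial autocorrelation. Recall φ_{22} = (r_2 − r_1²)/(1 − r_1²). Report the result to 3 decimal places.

0.241

φ_{22} = (r_2 − r_1²) / (1 − r_1²)
r_1² = (0.686)² = 0.470596
Numerator = 0.598 − 0.4706 = 0.1274; denominator = 1 − 0.4706 = 0.5294
φ_{22} = 0.1274 / 0.5294 = 0.241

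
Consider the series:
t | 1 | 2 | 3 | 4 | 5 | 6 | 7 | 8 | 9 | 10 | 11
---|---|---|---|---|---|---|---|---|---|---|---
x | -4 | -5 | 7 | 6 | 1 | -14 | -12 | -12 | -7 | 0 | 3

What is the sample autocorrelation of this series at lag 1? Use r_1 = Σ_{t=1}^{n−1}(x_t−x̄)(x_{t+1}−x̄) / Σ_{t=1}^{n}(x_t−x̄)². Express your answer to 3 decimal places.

Mean x̄ = (-4 − 5 + 7 + 6 + 1 − 14 − 12 − 12 − 7 + 0 + 3)/11 = -3.3636
Numerator Σ_{t=1}^{10}(x_t−x̄)(x_{t+1}−x̄) = 282.5950
Denominator Σ(x_t−x̄)² = 544.5455
r_1 = 282.5950 / 544.5455 = 0.519

0.519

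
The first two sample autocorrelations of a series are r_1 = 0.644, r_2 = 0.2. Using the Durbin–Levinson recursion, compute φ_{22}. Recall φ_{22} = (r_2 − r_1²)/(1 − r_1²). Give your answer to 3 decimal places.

φ_{22} = (r_2 − r_1²) / (1 − r_1²)
r_1² = (0.644)² = 0.414736
Numerator = 0.2 − 0.4147 = -0.2147; denominator = 1 − 0.4147 = 0.5853
φ_{22} = -0.2147 / 0.5853 = -0.367

-0.367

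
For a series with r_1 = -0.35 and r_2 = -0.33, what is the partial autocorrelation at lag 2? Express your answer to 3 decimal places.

-0.516

φ_{22} = (r_2 − r_1²) / (1 − r_1²)
r_1² = (-0.35)² = 0.1225
Numerator = -0.33 − 0.1225 = -0.4525; denominator = 1 − 0.1225 = 0.8775
φ_{22} = -0.4525 / 0.8775 = -0.516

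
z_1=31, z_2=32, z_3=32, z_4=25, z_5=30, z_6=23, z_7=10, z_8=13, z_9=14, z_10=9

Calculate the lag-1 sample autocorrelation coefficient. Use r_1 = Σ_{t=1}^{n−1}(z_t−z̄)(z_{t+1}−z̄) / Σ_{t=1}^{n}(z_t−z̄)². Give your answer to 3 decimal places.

0.645

Mean z̄ = (31 + 32 + 32 + 25 + 30 + 23 + 10 + 13 + 14 + 9)/10 = 21.9000
Numerator Σ_{t=1}^{9}(z_t−z̄)(z_{t+1}−z̄) = 524.2900
Denominator Σ(z_t−z̄)² = 812.9000
r_1 = 524.2900 / 812.9000 = 0.645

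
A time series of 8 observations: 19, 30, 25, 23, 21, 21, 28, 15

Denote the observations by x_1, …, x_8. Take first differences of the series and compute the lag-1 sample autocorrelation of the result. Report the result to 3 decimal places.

First differences Δx: 11, -5, -2, -2, 0, 7, -13
Mean of differences = -0.5714
Numerator Σ(Δx_t−Δx̄)(Δx_{t+1}−Δx̄) = -133.4694
Denominator Σ(Δx_t−Δx̄)² = 369.7143
r_1(Δx) = -133.4694 / 369.7143 = -0.361

-0.361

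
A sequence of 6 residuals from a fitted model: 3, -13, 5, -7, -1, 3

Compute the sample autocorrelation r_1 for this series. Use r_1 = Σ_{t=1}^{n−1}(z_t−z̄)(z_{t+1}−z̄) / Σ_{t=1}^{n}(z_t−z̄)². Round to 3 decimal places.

Mean z̄ = (3 − 13 + 5 − 7 − 1 + 3)/6 = -1.6667
Deviations from mean: 4.6667, -11.3333, 6.6667, -5.3333, 0.6667, 4.6667
Numerator Σ_{t=1}^{5}(z_t−z̄)(z_{t+1}−z̄) = -164.4444
Denominator Σ(z_t−z̄)² = 245.3333
r_1 = -164.4444 / 245.3333 = -0.670

-0.670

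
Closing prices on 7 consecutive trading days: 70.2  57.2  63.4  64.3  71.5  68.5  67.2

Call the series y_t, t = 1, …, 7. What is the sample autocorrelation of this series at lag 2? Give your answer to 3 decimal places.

Mean ȳ = (70.2 + 57.2 + 63.4 + 64.3 + 71.5 + 68.5 + 67.2)/7 = 66.0429
Deviations from mean: 4.1571, -8.8429, -2.6429, -1.7429, 5.4571, 2.4571, 1.1571
Numerator Σ_{t=1}^{5}(y_t−ȳ)(y_{t+2}−ȳ) = -7.9651
Denominator Σ(y_t−ȳ)² = 142.6571
r_2 = -7.9651 / 142.6571 = -0.056

-0.056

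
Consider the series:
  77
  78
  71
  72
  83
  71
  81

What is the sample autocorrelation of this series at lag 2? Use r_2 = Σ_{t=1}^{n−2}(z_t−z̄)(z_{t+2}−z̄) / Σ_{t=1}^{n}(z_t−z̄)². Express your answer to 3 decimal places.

0.050

Mean z̄ = (77 + 78 + 71 + 72 + 83 + 71 + 81)/7 = 76.1429
Deviations from mean: 0.8571, 1.8571, -5.1429, -4.1429, 6.8571, -5.1429, 4.8571
Σ(z_t−z̄)(z_{t+2}−z̄) = (-4.4082) + (-7.6939) + (-35.2653) + (21.3061) + (33.3061) = 7.2449
Denominator Σ(z_t−z̄)² = 144.8571
r_2 = 7.2449 / 144.8571 = 0.050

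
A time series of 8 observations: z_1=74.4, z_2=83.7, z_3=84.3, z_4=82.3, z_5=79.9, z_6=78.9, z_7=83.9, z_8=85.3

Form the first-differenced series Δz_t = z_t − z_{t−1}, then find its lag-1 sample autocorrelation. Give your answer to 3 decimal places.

0.101

First differences Δz: 9.3, 0.6, -2.0, -2.4, -1.0, 5.0, 1.4
Mean of differences = 1.5571
Numerator Σ(Δz_t−Δz̄)(Δz_{t+1}−Δz̄) = 10.8439
Denominator Σ(Δz_t−Δz̄)² = 107.5971
r_1(Δz) = 10.8439 / 107.5971 = 0.101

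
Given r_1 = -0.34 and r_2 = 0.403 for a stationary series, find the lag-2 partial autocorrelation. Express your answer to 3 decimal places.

0.325

φ_{22} = (r_2 − r_1²) / (1 − r_1²)
r_1² = (-0.34)² = 0.1156
Numerator = 0.403 − 0.1156 = 0.2874; denominator = 1 − 0.1156 = 0.8844
φ_{22} = 0.2874 / 0.8844 = 0.325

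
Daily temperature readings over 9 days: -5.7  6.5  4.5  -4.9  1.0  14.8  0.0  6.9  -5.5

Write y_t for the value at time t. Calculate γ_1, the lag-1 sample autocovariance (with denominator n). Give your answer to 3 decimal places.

-13.116

Mean ȳ = (-5.7 + 6.5 + 4.5 − 4.9 + 1.0 + 14.8 + 0.0 + 6.9 − 5.5)/9 = 1.9556
Σ_{t=1}^{8}(y_t−ȳ)(y_{t+1}−ȳ) = -118.0442
γ_1 = -118.0442 / 9 = -13.116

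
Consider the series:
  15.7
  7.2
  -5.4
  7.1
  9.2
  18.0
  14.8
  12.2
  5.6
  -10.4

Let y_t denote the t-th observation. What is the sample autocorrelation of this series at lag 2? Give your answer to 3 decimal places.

Mean ȳ = (15.7 + 7.2 − 5.4 + 7.1 + 9.2 + 18.0 + 14.8 + 12.2 + 5.6 − 10.4)/10 = 7.4000
Numerator Σ_{t=1}^{8}(y_t−ȳ)(y_{t+2}−ȳ) = -166.9600
Denominator Σ(y_t−ȳ)² = 746.3400
r_2 = -166.9600 / 746.3400 = -0.224

-0.224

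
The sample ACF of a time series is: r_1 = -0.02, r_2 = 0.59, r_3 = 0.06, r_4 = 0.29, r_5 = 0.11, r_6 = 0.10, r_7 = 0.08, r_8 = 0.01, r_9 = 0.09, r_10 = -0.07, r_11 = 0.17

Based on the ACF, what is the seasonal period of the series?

The largest autocorrelation is r_2 = 0.59, with a weaker echo at lag 4 (0.29); the remaining lags stay at or below 0.17.
The dominant spike at lag 2 indicates a seasonal period of 2.

2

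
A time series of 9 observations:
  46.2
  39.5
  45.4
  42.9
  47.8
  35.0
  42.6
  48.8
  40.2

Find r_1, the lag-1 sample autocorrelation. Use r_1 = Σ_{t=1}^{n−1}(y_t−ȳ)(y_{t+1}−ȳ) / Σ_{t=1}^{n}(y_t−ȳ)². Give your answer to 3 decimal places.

-0.474

Mean ȳ = (46.2 + 39.5 + 45.4 + 42.9 + 47.8 + 35.0 + 42.6 + 48.8 + 40.2)/9 = 43.1556
Numerator Σ_{t=1}^{8}(y_t−ȳ)(y_{t+1}−ȳ) = -74.2598
Denominator Σ(y_t−ȳ)² = 156.7222
r_1 = -74.2598 / 156.7222 = -0.474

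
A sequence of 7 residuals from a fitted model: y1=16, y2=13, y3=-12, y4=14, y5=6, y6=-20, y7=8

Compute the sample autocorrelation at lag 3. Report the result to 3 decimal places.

0.481

Mean ȳ = (16 + 13 − 12 + 14 + 6 − 20 + 8)/7 = 3.5714
Deviations from mean: 12.4286, 9.4286, -15.5714, 10.4286, 2.4286, -23.5714, 4.4286
Σ(y_t−ȳ)(y_{t+3}−ȳ) = (129.6122) + (22.8980) + (367.0408) + (46.1837) = 565.7347
Denominator Σ(y_t−ȳ)² = 1175.7143
r_3 = 565.7347 / 1175.7143 = 0.481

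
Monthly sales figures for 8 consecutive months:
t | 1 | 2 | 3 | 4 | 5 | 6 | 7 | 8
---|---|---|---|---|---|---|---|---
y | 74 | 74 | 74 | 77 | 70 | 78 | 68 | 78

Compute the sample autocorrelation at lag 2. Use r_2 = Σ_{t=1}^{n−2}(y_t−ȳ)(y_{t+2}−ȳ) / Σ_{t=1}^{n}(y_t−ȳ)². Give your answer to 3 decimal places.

0.556

Mean ȳ = (74 + 74 + 74 + 77 + 70 + 78 + 68 + 78)/8 = 74.1250
Deviations from mean: -0.1250, -0.1250, -0.1250, 2.8750, -4.1250, 3.8750, -6.1250, 3.8750
Σ(y_t−ȳ)(y_{t+2}−ȳ) = (0.0156) + (-0.3594) + (0.5156) + (11.1406) + (25.2656) + (15.0156) = 51.5938
Denominator Σ(y_t−ȳ)² = 92.8750
r_2 = 51.5938 / 92.8750 = 0.556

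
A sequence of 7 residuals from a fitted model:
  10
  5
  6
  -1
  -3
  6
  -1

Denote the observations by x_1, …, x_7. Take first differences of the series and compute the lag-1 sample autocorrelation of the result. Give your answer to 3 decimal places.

-0.426

First differences Δx: -5, 1, -7, -2, 9, -7
Mean of differences = -1.8333
Numerator Σ(Δx_t−Δx̄)(Δx_{t+1}−Δx̄) = -80.5278
Denominator Σ(Δx_t−Δx̄)² = 188.8333
r_1(Δx) = -80.5278 / 188.8333 = -0.426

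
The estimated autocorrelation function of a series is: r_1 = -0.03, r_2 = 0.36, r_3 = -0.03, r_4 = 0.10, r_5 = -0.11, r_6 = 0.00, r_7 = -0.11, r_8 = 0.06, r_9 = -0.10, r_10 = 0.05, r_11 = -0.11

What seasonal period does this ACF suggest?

2

The largest autocorrelation is r_2 = 0.36; the remaining lags stay at or below 0.10.
The dominant spike at lag 2 indicates a seasonal period of 2.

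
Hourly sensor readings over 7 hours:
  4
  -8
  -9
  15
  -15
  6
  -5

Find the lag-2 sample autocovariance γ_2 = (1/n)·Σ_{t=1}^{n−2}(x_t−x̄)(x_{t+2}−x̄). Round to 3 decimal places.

17.528

Mean x̄ = (4 − 8 − 9 + 15 − 15 + 6 − 5)/7 = -1.7143
Deviations: 5.7143, -6.2857, -7.2857, 16.7143, -13.2857, 7.7143, -3.2857
Σ_{t=1}^{5}(x_t−x̄)(x_{t+2}−x̄) = 122.6939
γ_2 = 122.6939 / 7 = 17.528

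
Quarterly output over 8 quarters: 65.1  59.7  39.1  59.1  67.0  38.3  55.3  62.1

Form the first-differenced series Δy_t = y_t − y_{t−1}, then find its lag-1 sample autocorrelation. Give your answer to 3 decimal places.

First differences Δy: -5.4, -20.6, 20.0, 7.9, -28.7, 17.0, 6.8
Mean of differences = -0.4286
Numerator Σ(Δy_t−Δȳ)(Δy_{t+1}−Δȳ) = -743.8594
Denominator Σ(Δy_t−Δȳ)² = 2073.5743
r_1(Δy) = -743.8594 / 2073.5743 = -0.359

-0.359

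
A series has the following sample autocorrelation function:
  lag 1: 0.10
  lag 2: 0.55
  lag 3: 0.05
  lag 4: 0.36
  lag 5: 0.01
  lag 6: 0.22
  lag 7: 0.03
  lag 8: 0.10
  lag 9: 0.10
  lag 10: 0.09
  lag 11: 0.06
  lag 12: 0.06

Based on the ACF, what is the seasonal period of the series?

2

The largest autocorrelation is r_2 = 0.55, with weaker echoes at lags 4 (0.36) and 6 (0.22); the remaining lags stay at or below 0.10.
The dominant spike at lag 2 indicates a seasonal period of 2.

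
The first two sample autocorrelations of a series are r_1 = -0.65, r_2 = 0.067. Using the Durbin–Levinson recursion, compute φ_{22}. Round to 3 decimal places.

φ_{22} = (r_2 − r_1²) / (1 − r_1²)
r_1² = (-0.65)² = 0.4225
Numerator = 0.067 − 0.4225 = -0.3555; denominator = 1 − 0.4225 = 0.5775
φ_{22} = -0.3555 / 0.5775 = -0.616

-0.616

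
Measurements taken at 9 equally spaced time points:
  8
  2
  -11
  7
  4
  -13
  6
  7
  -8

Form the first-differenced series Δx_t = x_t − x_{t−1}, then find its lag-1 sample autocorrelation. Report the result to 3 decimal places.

-0.342

First differences Δx: -6, -13, 18, -3, -17, 19, 1, -15
Mean of differences = -2.0000
Numerator Σ(Δx_t−Δx̄)(Δx_{t+1}−Δx̄) = -472.0000
Denominator Σ(Δx_t−Δx̄)² = 1382.0000
r_1(Δx) = -472.0000 / 1382.0000 = -0.342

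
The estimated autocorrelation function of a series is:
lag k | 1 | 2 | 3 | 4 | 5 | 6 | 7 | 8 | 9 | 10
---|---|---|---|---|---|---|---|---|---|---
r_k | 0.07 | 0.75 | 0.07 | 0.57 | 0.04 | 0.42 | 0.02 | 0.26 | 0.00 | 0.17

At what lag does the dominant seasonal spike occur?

The largest autocorrelation is r_2 = 0.75, with weaker echoes at lags 4 (0.57), 6 (0.42), 8 (0.26) and 10 (0.17); the remaining lags stay at or below 0.07.
The dominant spike at lag 2 indicates a seasonal period of 2.

2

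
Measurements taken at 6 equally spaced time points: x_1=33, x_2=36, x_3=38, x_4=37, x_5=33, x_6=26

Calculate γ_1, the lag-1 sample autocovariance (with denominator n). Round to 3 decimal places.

Mean x̄ = (33 + 36 + 38 + 37 + 33 + 26)/6 = 33.8333
Deviations: -0.8333, 2.1667, 4.1667, 3.1667, -0.8333, -7.8333
Σ_{t=1}^{5}(x_t−x̄)(x_{t+1}−x̄) = 24.3056
γ_1 = 24.3056 / 6 = 4.051

4.051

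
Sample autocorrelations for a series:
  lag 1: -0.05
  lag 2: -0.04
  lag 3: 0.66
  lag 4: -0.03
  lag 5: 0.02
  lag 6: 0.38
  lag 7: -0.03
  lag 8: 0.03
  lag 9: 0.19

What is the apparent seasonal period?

3

The largest autocorrelation is r_3 = 0.66, with weaker echoes at lags 6 (0.38) and 9 (0.19); the remaining lags stay at or below 0.03.
The dominant spike at lag 3 indicates a seasonal period of 3.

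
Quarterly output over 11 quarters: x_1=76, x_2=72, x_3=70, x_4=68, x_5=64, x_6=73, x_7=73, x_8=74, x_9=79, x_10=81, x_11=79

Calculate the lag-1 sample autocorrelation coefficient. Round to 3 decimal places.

Mean x̄ = (76 + 72 + 70 + 68 + 64 + 73 + 73 + 74 + 79 + 81 + 79)/11 = 73.5455
Numerator Σ_{t=1}^{10}(x_t−x̄)(x_{t+1}−x̄) = 163.3388
Denominator Σ(x_t−x̄)² = 258.7273
r_1 = 163.3388 / 258.7273 = 0.631

0.631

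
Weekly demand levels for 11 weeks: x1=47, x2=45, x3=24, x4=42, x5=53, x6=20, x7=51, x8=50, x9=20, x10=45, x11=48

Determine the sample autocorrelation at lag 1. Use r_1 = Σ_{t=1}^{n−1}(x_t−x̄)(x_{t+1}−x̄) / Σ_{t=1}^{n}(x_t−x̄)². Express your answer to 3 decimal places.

Mean x̄ = (47 + 45 + 24 + 42 + 53 + 20 + 51 + 50 + 20 + 45 + 48)/11 = 40.4545
Numerator Σ_{t=1}^{10}(x_t−x̄)(x_{t+1}−x̄) = -676.6612
Denominator Σ(x_t−x̄)² = 1610.7273
r_1 = -676.6612 / 1610.7273 = -0.420

-0.420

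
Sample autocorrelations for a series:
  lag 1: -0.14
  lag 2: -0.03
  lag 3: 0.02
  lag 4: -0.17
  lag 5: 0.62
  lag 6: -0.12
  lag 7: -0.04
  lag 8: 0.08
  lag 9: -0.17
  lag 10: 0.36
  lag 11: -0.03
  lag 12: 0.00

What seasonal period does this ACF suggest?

5

The largest autocorrelation is r_5 = 0.62, with a weaker echo at lag 10 (0.36); the remaining lags stay at or below 0.08.
The dominant spike at lag 5 indicates a seasonal period of 5.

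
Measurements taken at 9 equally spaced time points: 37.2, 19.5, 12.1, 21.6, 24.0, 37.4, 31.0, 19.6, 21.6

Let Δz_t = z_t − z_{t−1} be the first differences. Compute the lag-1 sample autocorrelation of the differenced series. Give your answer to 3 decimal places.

First differences Δz: -17.7, -7.4, 9.5, 2.4, 13.4, -6.4, -11.4, 2.0
Mean of differences = -1.9500
Numerator Σ(Δz_t−Δz̄)(Δz_{t+1}−Δz̄) = 76.4325
Denominator Σ(Δz_t−Δz̄)² = 788.1200
r_1(Δz) = 76.4325 / 788.1200 = 0.097

0.097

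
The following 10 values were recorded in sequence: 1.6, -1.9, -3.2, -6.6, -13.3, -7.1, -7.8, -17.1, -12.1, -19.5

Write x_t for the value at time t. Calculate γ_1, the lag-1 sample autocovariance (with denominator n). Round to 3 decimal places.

16.113

Mean x̄ = (1.6 − 1.9 − 3.2 − 6.6 − 13.3 − 7.1 − 7.8 − 17.1 − 12.1 − 19.5)/10 = -8.7000
Σ_{t=1}^{9}(x_t−x̄)(x_{t+1}−x̄) = 161.1300
γ_1 = 161.1300 / 10 = 16.113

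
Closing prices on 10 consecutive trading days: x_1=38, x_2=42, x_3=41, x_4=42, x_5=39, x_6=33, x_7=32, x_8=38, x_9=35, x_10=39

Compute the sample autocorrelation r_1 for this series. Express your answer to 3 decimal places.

0.441

Mean x̄ = (38 + 42 + 41 + 42 + 39 + 33 + 32 + 38 + 35 + 39)/10 = 37.9000
Numerator Σ_{t=1}^{9}(x_t−x̄)(x_{t+1}−x̄) = 49.7900
Denominator Σ(x_t−x̄)² = 112.9000
r_1 = 49.7900 / 112.9000 = 0.441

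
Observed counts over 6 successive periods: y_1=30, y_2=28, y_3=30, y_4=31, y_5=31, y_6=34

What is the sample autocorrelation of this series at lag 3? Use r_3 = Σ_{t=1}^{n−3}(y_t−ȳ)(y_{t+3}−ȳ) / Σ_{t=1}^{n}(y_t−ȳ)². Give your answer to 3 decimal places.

Mean ȳ = (30 + 28 + 30 + 31 + 31 + 34)/6 = 30.6667
Deviations from mean: -0.6667, -2.6667, -0.6667, 0.3333, 0.3333, 3.3333
Numerator Σ_{t=1}^{3}(y_t−ȳ)(y_{t+3}−ȳ) = -3.3333
Denominator Σ(y_t−ȳ)² = 19.3333
r_3 = -3.3333 / 19.3333 = -0.172

-0.172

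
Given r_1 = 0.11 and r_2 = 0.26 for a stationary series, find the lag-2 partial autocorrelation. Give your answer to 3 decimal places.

φ_{22} = (r_2 − r_1²) / (1 − r_1²)
r_1² = (0.11)² = 0.0121
Numerator = 0.26 − 0.0121 = 0.2479; denominator = 1 − 0.0121 = 0.9879
φ_{22} = 0.2479 / 0.9879 = 0.251

0.251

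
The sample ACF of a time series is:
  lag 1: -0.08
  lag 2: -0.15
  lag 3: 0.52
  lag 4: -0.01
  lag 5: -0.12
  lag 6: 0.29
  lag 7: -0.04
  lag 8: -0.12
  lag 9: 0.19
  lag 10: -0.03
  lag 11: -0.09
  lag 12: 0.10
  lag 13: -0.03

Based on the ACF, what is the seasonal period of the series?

The largest autocorrelation is r_3 = 0.52, with weaker echoes at lags 6 (0.29) and 9 (0.19); the remaining lags stay at or below 0.10.
The dominant spike at lag 3 indicates a seasonal period of 3.

3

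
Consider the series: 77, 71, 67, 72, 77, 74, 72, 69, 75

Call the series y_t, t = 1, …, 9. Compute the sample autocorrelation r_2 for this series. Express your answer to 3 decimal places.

Mean ȳ = (77 + 71 + 67 + 72 + 77 + 74 + 72 + 69 + 75)/9 = 72.6667
Σ(y_t−ȳ)(y_{t+2}−ȳ) = (-24.5556) + (1.1111) + (-24.5556) + (-0.8889) + (-2.8889) + (-4.8889) + (-1.5556) = -58.2222
Denominator Σ(y_t−ȳ)² = 94.0000
r_2 = -58.2222 / 94.0000 = -0.619

-0.619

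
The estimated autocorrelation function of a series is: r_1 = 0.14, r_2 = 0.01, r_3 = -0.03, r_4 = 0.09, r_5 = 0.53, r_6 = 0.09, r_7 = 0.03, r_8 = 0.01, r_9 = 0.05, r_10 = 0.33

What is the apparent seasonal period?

The largest autocorrelation is r_5 = 0.53, with a weaker echo at lag 10 (0.33); the remaining lags stay at or below 0.14.
The dominant spike at lag 5 indicates a seasonal period of 5.

5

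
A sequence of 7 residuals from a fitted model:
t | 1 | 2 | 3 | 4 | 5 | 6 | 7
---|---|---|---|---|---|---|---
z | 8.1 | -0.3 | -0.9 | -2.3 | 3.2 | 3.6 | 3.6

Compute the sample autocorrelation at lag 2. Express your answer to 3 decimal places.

Mean z̄ = (8.1 − 0.3 − 0.9 − 2.3 + 3.2 + 3.6 + 3.6)/7 = 2.1429
Deviations from mean: 5.9571, -2.4429, -3.0429, -4.4429, 1.0571, 1.4571, 1.4571
Numerator Σ_{t=1}^{5}(z_t−z̄)(z_{t+2}−z̄) = -15.4237
Denominator Σ(z_t−z̄)² = 75.8171
r_2 = -15.4237 / 75.8171 = -0.203

-0.203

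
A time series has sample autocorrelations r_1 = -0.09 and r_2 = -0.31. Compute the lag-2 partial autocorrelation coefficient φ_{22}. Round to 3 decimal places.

-0.321

φ_{22} = (r_2 − r_1²) / (1 − r_1²)
r_1² = (-0.09)² = 0.0081
Numerator = -0.31 − 0.0081 = -0.3181; denominator = 1 − 0.0081 = 0.9919
φ_{22} = -0.3181 / 0.9919 = -0.321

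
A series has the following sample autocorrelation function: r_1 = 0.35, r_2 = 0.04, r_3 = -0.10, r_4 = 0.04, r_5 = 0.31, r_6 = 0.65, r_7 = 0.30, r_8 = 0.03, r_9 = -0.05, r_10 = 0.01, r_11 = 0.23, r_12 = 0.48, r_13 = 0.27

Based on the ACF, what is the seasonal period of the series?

6

The largest autocorrelation is r_6 = 0.65, with a weaker echo at lag 12 (0.48); the remaining lags stay at or below 0.35. The elevated value at lag 1 (0.35), dropping to 0.04 at lag 2, reflects decaying short-term dependence rather than seasonality.
The dominant spike at lag 6 indicates a seasonal period of 6.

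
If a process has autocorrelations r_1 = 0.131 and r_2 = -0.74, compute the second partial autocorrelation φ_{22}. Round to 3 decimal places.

φ_{22} = (r_2 − r_1²) / (1 − r_1²)
r_1² = (0.131)² = 0.017161
Numerator = -0.74 − 0.0172 = -0.7572; denominator = 1 − 0.0172 = 0.9828
φ_{22} = -0.7572 / 0.9828 = -0.770

-0.770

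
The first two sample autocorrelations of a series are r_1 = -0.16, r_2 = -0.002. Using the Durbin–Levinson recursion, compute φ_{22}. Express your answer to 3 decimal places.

φ_{22} = (r_2 − r_1²) / (1 − r_1²)
r_1² = (-0.16)² = 0.0256
Numerator = -0.002 − 0.0256 = -0.0276; denominator = 1 − 0.0256 = 0.9744
φ_{22} = -0.0276 / 0.9744 = -0.028

-0.028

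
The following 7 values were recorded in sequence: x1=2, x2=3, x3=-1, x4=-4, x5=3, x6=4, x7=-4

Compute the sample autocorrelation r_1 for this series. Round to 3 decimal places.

-0.162

Mean x̄ = (2 + 3 − 1 − 4 + 3 + 4 − 4)/7 = 0.4286
Deviations from mean: 1.5714, 2.5714, -1.4286, -4.4286, 2.5714, 3.5714, -4.4286
Σ(x_t−x̄)(x_{t+1}−x̄) = (4.0408) + (-3.6735) + (6.3265) + (-11.3878) + (9.1837) + (-15.8163) = -11.3265
Denominator Σ(x_t−x̄)² = 69.7143
r_1 = -11.3265 / 69.7143 = -0.162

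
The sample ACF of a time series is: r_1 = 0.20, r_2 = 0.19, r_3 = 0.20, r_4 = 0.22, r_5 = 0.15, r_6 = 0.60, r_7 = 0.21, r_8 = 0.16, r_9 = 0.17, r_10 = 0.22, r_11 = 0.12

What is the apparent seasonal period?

6

The largest autocorrelation is r_6 = 0.60; the remaining lags stay at or below 0.22.
The dominant spike at lag 6 indicates a seasonal period of 6.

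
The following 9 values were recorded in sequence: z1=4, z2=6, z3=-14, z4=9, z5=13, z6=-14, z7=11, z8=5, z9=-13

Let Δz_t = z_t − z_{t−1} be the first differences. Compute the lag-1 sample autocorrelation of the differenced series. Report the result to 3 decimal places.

First differences Δz: 2, -20, 23, 4, -27, 25, -6, -18
Mean of differences = -2.1250
Numerator Σ(Δz_t−Δz̄)(Δz_{t+1}−Δz̄) = -1239.6406
Denominator Σ(Δz_t−Δz̄)² = 2626.8750
r_1(Δz) = -1239.6406 / 2626.8750 = -0.472

-0.472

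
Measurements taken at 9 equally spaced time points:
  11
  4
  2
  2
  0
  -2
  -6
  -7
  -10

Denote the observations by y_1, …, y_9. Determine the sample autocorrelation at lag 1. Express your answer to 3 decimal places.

Mean ȳ = (11 + 4 + 2 + 2 + 0 − 2 − 6 − 7 − 10)/9 = -0.6667
Numerator Σ_{t=1}^{8}(y_t−ȳ)(y_{t+1}−ȳ) = 174.8889
Denominator Σ(y_t−ȳ)² = 330.0000
r_1 = 174.8889 / 330.0000 = 0.530

0.530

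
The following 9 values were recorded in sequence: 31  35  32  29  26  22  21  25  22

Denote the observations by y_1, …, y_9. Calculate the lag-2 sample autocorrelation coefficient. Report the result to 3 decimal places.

Mean ȳ = (31 + 35 + 32 + 29 + 26 + 22 + 21 + 25 + 22)/9 = 27.0000
Σ(y_t−ȳ)(y_{t+2}−ȳ) = (20.0000) + (16.0000) + (-5.0000) + (-10.0000) + (6.0000) + (10.0000) + (30.0000) = 67.0000
Denominator Σ(y_t−ȳ)² = 200.0000
r_2 = 67.0000 / 200.0000 = 0.335

0.335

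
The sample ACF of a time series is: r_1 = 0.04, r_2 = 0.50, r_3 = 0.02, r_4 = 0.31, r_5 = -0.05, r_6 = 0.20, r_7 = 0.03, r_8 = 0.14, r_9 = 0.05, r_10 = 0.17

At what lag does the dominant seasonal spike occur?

The largest autocorrelation is r_2 = 0.50, with weaker echoes at lags 4 (0.31), 6 (0.20) and 10 (0.17); the remaining lags stay at or below 0.14.
The dominant spike at lag 2 indicates a seasonal period of 2.

2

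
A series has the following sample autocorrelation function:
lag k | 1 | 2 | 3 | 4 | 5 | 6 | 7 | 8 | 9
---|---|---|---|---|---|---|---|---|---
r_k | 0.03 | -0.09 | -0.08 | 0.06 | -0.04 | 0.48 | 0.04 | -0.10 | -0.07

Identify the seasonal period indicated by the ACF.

The largest autocorrelation is r_6 = 0.48; the remaining lags stay at or below 0.06.
The dominant spike at lag 6 indicates a seasonal period of 6.

6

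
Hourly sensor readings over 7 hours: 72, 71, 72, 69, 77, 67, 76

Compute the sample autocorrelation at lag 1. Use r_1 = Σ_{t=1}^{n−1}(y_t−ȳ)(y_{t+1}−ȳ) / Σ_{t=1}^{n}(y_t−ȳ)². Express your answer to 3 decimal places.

Mean ȳ = (72 + 71 + 72 + 69 + 77 + 67 + 76)/7 = 72.0000
Σ(y_t−ȳ)(y_{t+1}−ȳ) = (0.0000) + (0.0000) + (0.0000) + (-15.0000) + (-25.0000) + (-20.0000) = -60.0000
Denominator Σ(y_t−ȳ)² = 76.0000
r_1 = -60.0000 / 76.0000 = -0.789

-0.789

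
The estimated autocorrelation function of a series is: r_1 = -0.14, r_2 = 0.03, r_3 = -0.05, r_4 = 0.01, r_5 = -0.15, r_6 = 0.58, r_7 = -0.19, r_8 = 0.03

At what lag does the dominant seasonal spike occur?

6

The largest autocorrelation is r_6 = 0.58; the remaining lags stay at or below 0.03.
The dominant spike at lag 6 indicates a seasonal period of 6.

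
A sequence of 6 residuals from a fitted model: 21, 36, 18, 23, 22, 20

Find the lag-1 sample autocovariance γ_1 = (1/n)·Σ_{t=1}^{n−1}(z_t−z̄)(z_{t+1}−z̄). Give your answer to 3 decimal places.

Mean z̄ = (21 + 36 + 18 + 23 + 22 + 20)/6 = 23.3333
Σ_{t=1}^{5}(z_t−z̄)(z_{t+1}−z̄) = -90.4444
γ_1 = -90.4444 / 6 = -15.074

-15.074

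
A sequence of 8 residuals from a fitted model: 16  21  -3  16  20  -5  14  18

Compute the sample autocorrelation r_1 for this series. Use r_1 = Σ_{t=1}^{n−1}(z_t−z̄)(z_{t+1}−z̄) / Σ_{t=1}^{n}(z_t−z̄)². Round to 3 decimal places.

-0.388

Mean z̄ = (16 + 21 − 3 + 16 + 20 − 5 + 14 + 18)/8 = 12.1250
Deviations from mean: 3.8750, 8.8750, -15.1250, 3.8750, 7.8750, -17.1250, 1.8750, 5.8750
Numerator Σ_{t=1}^{7}(z_t−z̄)(z_{t+1}−z̄) = -283.8906
Denominator Σ(z_t−z̄)² = 730.8750
r_1 = -283.8906 / 730.8750 = -0.388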